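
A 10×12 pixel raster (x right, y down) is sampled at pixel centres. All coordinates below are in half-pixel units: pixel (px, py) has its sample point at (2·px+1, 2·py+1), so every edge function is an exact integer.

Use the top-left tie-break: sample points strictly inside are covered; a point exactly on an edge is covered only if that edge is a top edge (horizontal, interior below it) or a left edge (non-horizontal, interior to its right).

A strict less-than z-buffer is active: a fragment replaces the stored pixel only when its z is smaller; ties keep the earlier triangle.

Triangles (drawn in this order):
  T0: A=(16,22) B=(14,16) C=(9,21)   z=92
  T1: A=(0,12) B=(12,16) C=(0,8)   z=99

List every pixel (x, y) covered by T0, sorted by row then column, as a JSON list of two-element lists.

T0:
  2·area = 40  (B↔C swapped to make it positive)
  edge (16, 22)→(9, 21): d=(-7,-1) top-left  bias=+0
  edge (9, 21)→(14, 16): d=(5,-5) top-left  bias=+0
  edge (14, 16)→(16, 22): d=(2,6) right/bottom  bias=-1
    (4,0)@(9, 1): e=[140,-100,0] → .  [on edge]
    (5,3)@(11, 7): e=[100,-60,0] → .  [on edge]
    (9,5)@(19, 11): e=[80,0,-40] → .  [on edge]
    (6,6)@(13, 13): e=[60,-20,0] → .  [on edge]
    (8,6)@(17, 13): e=[64,0,-24] → .  [on edge]
    (7,7)@(15, 15): e=[48,0,-8] → .  [on edge]
    (6,8)@(13, 17): e=[32,0,8] → X  [on edge]
    (7,8)@(15, 17): e=[34,10,-4] → .
    (5,9)@(11, 19): e=[16,0,24] → X  [on edge]
    (7,9)@(15, 19): e=[20,20,0] → .  [on edge]
    (4,10)@(9, 21): e=[0,0,40] → X  [on edge]
    (7,10)@(15, 21): e=[6,30,4] → X
    (3,11)@(7, 23): e=[-16,0,56] → .  [on edge]
  covered (7 px):
    . . . . . . . . . .
    . . . . . . . . . .
    . . . . . . . . . .
    . . . . . . . . . .
    . . . . . . . . . .
    . . . . . . . . . .
    . . . . . . . . . .
    . . . . . . . . . .
    . . . . . . X . . .
    . . . . . X X . . .
    . . . . X X X X . .
    . . . . . . . . . .
T1:
  2·area = 48  (B↔C swapped to make it positive)
  edge (0, 12)→(0, 8): d=(0,-4) top-left  bias=+0
  edge (0, 8)→(12, 16): d=(12,8) right/bottom  bias=-1
  edge (12, 16)→(0, 12): d=(-12,-4) top-left  bias=+0
    (0,4)@(1, 9): e=[4,4,40] → X
    (1,4)@(3, 9): e=[12,-12,48] → .
    (0,5)@(1, 11): e=[4,28,16] → X
    (1,5)@(3, 11): e=[12,12,24] → X
    (2,5)@(5, 11): e=[20,-4,32] → .
    (0,6)@(1, 13): e=[4,52,-8] → .
    (1,6)@(3, 13): e=[12,36,0] → X  [on edge]
    (2,6)@(5, 13): e=[20,20,8] → X
    (3,6)@(7, 13): e=[28,4,16] → X
    (4,6)@(9, 13): e=[36,-12,24] → .
    (1,7)@(3, 15): e=[12,60,-24] → .
    (2,7)@(5, 15): e=[20,44,-16] → .
    (4,7)@(9, 15): e=[36,12,0] → X  [on edge]
    (7,8)@(15, 17): e=[60,-12,0] → .  [on edge]
  covered (7 px):
    . . . . . . . . . .
    . . . . . . . . . .
    . . . . . . . . . .
    . . . . . . . . . .
    X . . . . . . . . .
    X X . . . . . . . .
    . X X X . . . . . .
    . . . . X . . . . .
    . . . . . . . . . .
    . . . . . . . . . .
    . . . . . . . . . .
    . . . . . . . . . .

Answer: [[6,8],[5,9],[6,9],[4,10],[5,10],[6,10],[7,10]]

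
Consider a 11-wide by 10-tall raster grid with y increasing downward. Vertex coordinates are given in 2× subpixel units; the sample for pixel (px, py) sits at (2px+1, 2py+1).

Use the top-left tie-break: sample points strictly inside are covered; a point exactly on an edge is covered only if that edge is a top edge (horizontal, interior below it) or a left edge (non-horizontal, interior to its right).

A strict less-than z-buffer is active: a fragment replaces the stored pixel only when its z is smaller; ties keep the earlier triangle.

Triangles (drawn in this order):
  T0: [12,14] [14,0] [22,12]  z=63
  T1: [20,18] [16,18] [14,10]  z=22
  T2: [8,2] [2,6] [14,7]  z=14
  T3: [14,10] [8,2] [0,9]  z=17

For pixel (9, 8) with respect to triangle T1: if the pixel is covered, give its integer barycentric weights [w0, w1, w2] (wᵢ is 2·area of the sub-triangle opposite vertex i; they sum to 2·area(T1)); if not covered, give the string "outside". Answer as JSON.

T0:
  2·area = 136
  edge (12, 14)→(14, 0): d=(2,-14) top-left  bias=+0
  edge (14, 0)→(22, 12): d=(8,12) right/bottom  bias=-1
  edge (22, 12)→(12, 14): d=(-10,2) right/bottom  bias=-1
    (7,1)@(15, 3): e=[20,12,104] → █
    (8,1)@(17, 3): e=[48,-12,100] → ·
    (7,2)@(15, 5): e=[24,28,84] → █
    (8,2)@(17, 5): e=[52,4,80] → █
    (9,2)@(19, 5): e=[80,-20,76] → ·
    (6,3)@(13, 7): e=[0,68,68] → █  [on edge]
    (9,3)@(19, 7): e=[84,-4,56] → ·
    (6,4)@(13, 9): e=[4,84,48] → █
    (9,4)@(19, 9): e=[88,12,36] → █
    (10,4)@(21, 9): e=[116,-12,32] → ·
    (6,5)@(13, 11): e=[8,100,28] → █
    (10,5)@(21, 11): e=[120,4,12] → █
    (8,6)@(17, 13): e=[68,68,0] → ·  [on edge]
    (3,7)@(7, 15): e=[-68,204,0] → ·  [on edge]
  covered (17 px):
    · · · · · · · · · · ·
    · · · · · · · █ · · ·
    · · · · · · · █ █ · ·
    · · · · · · █ █ █ · ·
    · · · · · · █ █ █ █ ·
    · · · · · · █ █ █ █ █
    · · · · · · █ █ · · ·
    · · · · · · · · · · ·
    · · · · · · · · · · ·
    · · · · · · · · · · ·
T1:
  2·area = 32
  edge (20, 18)→(16, 18): d=(-4,0) right/bottom  bias=-1
  edge (16, 18)→(14, 10): d=(-2,-8) top-left  bias=+0
  edge (14, 10)→(20, 18): d=(6,8) right/bottom  bias=-1
    (7,6)@(15, 13): e=[20,2,10] → █
    (8,6)@(17, 13): e=[20,18,-6] → ·
    (7,7)@(15, 15): e=[12,-2,22] → ·
    (8,7)@(17, 15): e=[12,14,6] → █
    (9,7)@(19, 15): e=[12,30,-10] → ·
    (8,8)@(17, 17): e=[4,10,18] → █
    (9,8)@(19, 17): e=[4,26,2] → █
    (10,8)@(21, 17): e=[4,42,-14] → ·
    (8,9)@(17, 19): e=[-4,6,30] → ·
    (9,9)@(19, 19): e=[-4,22,14] → ·
  covered (4 px):
    · · · · · · · · · · ·
    · · · · · · · · · · ·
    · · · · · · · · · · ·
    · · · · · · · · · · ·
    · · · · · · · · · · ·
    · · · · · · · · · · ·
    · · · · · · · █ · · ·
    · · · · · · · · █ · ·
    · · · · · · · · █ █ ·
    · · · · · · · · · · ·
T2:
  2·area = 54  (B↔C swapped to make it positive)
  edge (8, 2)→(14, 7): d=(6,5) right/bottom  bias=-1
  edge (14, 7)→(2, 6): d=(-12,-1) top-left  bias=+0
  edge (2, 6)→(8, 2): d=(6,-4) top-left  bias=+0
    (3,1)@(7, 3): e=[11,41,2] → █
    (4,1)@(9, 3): e=[1,43,10] → █
    (5,1)@(11, 3): e=[-9,45,18] → ·
    (2,2)@(5, 5): e=[33,15,6] → █
    (5,2)@(11, 5): e=[3,21,30] → █
    (6,2)@(13, 5): e=[-7,23,38] → ·
    (2,3)@(5, 7): e=[45,-9,18] → ·
    (3,3)@(7, 7): e=[35,-7,26] → ·
    (4,3)@(9, 7): e=[25,-5,34] → ·
    (5,3)@(11, 7): e=[15,-3,42] → ·
  covered (6 px):
    · · · · · · · · · · ·
    · · · █ █ · · · · · ·
    · · █ █ █ █ · · · · ·
    · · · · · · · · · · ·
    · · · · · · · · · · ·
    · · · · · · · · · · ·
    · · · · · · · · · · ·
    · · · · · · · · · · ·
    · · · · · · · · · · ·
    · · · · · · · · · · ·
T3:
  2·area = 106  (B↔C swapped to make it positive)
  edge (14, 10)→(0, 9): d=(-14,-1) top-left  bias=+0
  edge (0, 9)→(8, 2): d=(8,-7) top-left  bias=+0
  edge (8, 2)→(14, 10): d=(6,8) right/bottom  bias=-1
    (3,1)@(7, 3): e=[91,1,14] → █
    (4,1)@(9, 3): e=[93,15,-2] → ·
    (2,2)@(5, 5): e=[61,3,42] → █
    (4,2)@(9, 5): e=[65,31,10] → █
    (5,2)@(11, 5): e=[67,45,-6] → ·
    (1,3)@(3, 7): e=[31,5,70] → █
    (5,3)@(11, 7): e=[39,61,6] → █
    (6,3)@(13, 7): e=[41,75,-10] → ·
    (0,4)@(1, 9): e=[1,7,98] → █
    (6,4)@(13, 9): e=[13,91,2] → █
    (7,4)@(15, 9): e=[15,105,-14] → ·
    (0,5)@(1, 11): e=[-27,23,110] → ·
  covered (16 px):
    · · · · · · · · · · ·
    · · · █ · · · · · · ·
    · · █ █ █ · · · · · ·
    · █ █ █ █ █ · · · · ·
    █ █ █ █ █ █ █ · · · ·
    · · · · · · · · · · ·
    · · · · · · · · · · ·
    · · · · · · · · · · ·
    · · · · · · · · · · ·
    · · · · · · · · · · ·

Final: [26,2,4]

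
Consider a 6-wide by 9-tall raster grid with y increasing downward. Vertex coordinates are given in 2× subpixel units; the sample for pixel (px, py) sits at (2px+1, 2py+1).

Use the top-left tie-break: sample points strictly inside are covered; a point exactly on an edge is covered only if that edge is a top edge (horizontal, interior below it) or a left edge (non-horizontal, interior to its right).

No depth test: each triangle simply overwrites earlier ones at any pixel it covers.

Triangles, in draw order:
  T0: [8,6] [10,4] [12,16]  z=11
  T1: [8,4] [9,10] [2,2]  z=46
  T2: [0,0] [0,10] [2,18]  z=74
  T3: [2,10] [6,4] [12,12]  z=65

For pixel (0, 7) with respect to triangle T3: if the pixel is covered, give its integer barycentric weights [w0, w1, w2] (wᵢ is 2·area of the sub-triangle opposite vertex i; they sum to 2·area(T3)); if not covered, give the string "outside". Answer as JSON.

T0:
  2·area = 28
  edge (8, 6)→(10, 4): d=(2,-2) top-left  bias=+0
  edge (10, 4)→(12, 16): d=(2,12) right/bottom  bias=-1
  edge (12, 16)→(8, 6): d=(-4,-10) top-left  bias=+0
    (5,1)@(11, 3): e=[0,-14,42] → ·  [on edge]
    (4,2)@(9, 5): e=[0,14,14] → █  [on edge]
    (5,2)@(11, 5): e=[4,-10,34] → ·
    (3,3)@(7, 7): e=[0,42,-14] → ·  [on edge]
    (4,3)@(9, 7): e=[4,18,6] → █
    (5,3)@(11, 7): e=[8,-6,26] → ·
    (2,4)@(5, 9): e=[0,70,-42] → ·  [on edge]
    (4,4)@(9, 9): e=[8,22,-2] → ·
    (1,5)@(3, 11): e=[0,98,-70] → ·  [on edge]
    (5,5)@(11, 11): e=[16,2,10] → █
    (0,6)@(1, 13): e=[0,126,-98] → ·  [on edge]
    (5,6)@(11, 13): e=[20,6,2] → █
  covered (4 px):
    · · · · · ·
    · · · · · ·
    · · · · █ ·
    · · · · █ ·
    · · · · · ·
    · · · · · █
    · · · · · █
    · · · · · ·
    · · · · · ·
T1:
  2·area = 34
  edge (8, 4)→(9, 10): d=(1,6) right/bottom  bias=-1
  edge (9, 10)→(2, 2): d=(-7,-8) top-left  bias=+0
  edge (2, 2)→(8, 4): d=(6,2) right/bottom  bias=-1
    (1,1)@(3, 3): e=[29,1,4] → █
    (2,1)@(5, 3): e=[17,17,0] → ·  [on edge]
    (1,2)@(3, 5): e=[31,-13,16] → ·
    (2,2)@(5, 5): e=[19,3,12] → █
    (3,2)@(7, 5): e=[7,19,8] → █
    (4,2)@(9, 5): e=[-5,35,4] → ·
    (5,2)@(11, 5): e=[-17,51,0] → ·  [on edge]
    (2,3)@(5, 7): e=[21,-11,24] → ·
    (3,3)@(7, 7): e=[9,5,20] → █
    (4,3)@(9, 7): e=[-3,21,16] → ·
    (3,4)@(7, 9): e=[11,-9,32] → ·
  covered (4 px):
    · · · · · ·
    · █ · · · ·
    · · █ █ · ·
    · · · █ · ·
    · · · · · ·
    · · · · · ·
    · · · · · ·
    · · · · · ·
    · · · · · ·
T2:
  2·area = 20  (B↔C swapped to make it positive)
  edge (0, 0)→(2, 18): d=(2,18) right/bottom  bias=-1
  edge (2, 18)→(0, 10): d=(-2,-8) top-left  bias=+0
  edge (0, 10)→(0, 0): d=(0,-10) top-left  bias=+0
    (0,4)@(1, 9): e=[0,10,10] → ·  [on edge]
    (0,5)@(1, 11): e=[4,6,10] → █
    (1,5)@(3, 11): e=[-32,22,30] → ·
    (0,6)@(1, 13): e=[8,2,10] → █
    (1,6)@(3, 13): e=[-28,18,30] → ·
    (0,7)@(1, 15): e=[12,-2,10] → ·
  covered (2 px):
    · · · · · ·
    · · · · · ·
    · · · · · ·
    · · · · · ·
    · · · · · ·
    █ · · · · ·
    █ · · · · ·
    · · · · · ·
    · · · · · ·
T3:
  2·area = 68
  edge (2, 10)→(6, 4): d=(4,-6) top-left  bias=+0
  edge (6, 4)→(12, 12): d=(6,8) right/bottom  bias=-1
  edge (12, 12)→(2, 10): d=(-10,-2) top-left  bias=+0
    (2,3)@(5, 7): e=[6,26,36] → █
    (3,3)@(7, 7): e=[18,10,40] → █
    (4,3)@(9, 7): e=[30,-6,44] → ·
    (1,4)@(3, 9): e=[2,54,12] → █
    (4,4)@(9, 9): e=[38,6,24] → █
    (5,4)@(11, 9): e=[50,-10,28] → ·
    (1,5)@(3, 11): e=[10,66,-8] → ·
    (2,5)@(5, 11): e=[22,50,-4] → ·
    (3,5)@(7, 11): e=[34,34,0] → █  [on edge]
    (5,5)@(11, 11): e=[58,2,8] → █
    (3,6)@(7, 13): e=[42,46,-20] → ·
    (4,6)@(9, 13): e=[54,30,-16] → ·
  covered (9 px):
    · · · · · ·
    · · · · · ·
    · · · · · ·
    · · █ █ · ·
    · █ █ █ █ ·
    · · · █ █ █
    · · · · · ·
    · · · · · ·
    · · · · · ·

Result: "outside"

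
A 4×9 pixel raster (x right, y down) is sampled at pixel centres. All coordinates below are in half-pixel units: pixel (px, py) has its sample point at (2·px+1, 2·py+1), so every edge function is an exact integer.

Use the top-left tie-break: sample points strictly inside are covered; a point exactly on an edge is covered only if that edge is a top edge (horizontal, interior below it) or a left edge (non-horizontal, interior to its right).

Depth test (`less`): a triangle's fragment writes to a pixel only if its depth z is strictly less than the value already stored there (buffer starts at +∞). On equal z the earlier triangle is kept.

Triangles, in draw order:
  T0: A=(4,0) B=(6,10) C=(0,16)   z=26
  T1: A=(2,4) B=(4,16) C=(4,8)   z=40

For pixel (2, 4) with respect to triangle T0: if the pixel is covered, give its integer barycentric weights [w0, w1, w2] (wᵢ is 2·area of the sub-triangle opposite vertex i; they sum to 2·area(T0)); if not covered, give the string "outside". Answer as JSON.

T0:
  2·area = 72
  edge (4, 0)→(6, 10): d=(2,10) right/bottom  bias=-1
  edge (6, 10)→(0, 16): d=(-6,6) right/bottom  bias=-1
  edge (0, 16)→(4, 0): d=(4,-16) top-left  bias=+0
    (1,2)@(3, 5): e=[20,48,4] → X
    (2,2)@(5, 5): e=[0,36,36] → .  [on edge]
    (1,3)@(3, 7): e=[24,36,12] → X
    (2,3)@(5, 7): e=[4,24,44] → X
    (3,3)@(7, 7): e=[-16,12,76] → .
    (1,4)@(3, 9): e=[28,24,20] → X
    (3,4)@(7, 9): e=[-12,0,84] → .  [on edge]
    (1,5)@(3, 11): e=[32,12,28] → X
    (2,5)@(5, 11): e=[12,0,60] → .  [on edge]
    (0,6)@(1, 13): e=[56,12,4] → X
    (1,6)@(3, 13): e=[36,0,36] → .  [on edge]
    (0,7)@(1, 15): e=[60,0,12] → .  [on edge]
    (3,7)@(7, 15): e=[0,-36,108] → .  [on edge]
  covered (7 px):
    . . . .
    . . . .
    . X . .
    . X X .
    . X X .
    . X . .
    X . . .
    . . . .
    . . . .
T1:
  2·area = 16  (B↔C swapped to make it positive)
  edge (2, 4)→(4, 8): d=(2,4) right/bottom  bias=-1
  edge (4, 8)→(4, 16): d=(0,8) right/bottom  bias=-1
  edge (4, 16)→(2, 4): d=(-2,-12) top-left  bias=+0
    (1,3)@(3, 7): e=[2,8,6] → X
    (2,3)@(5, 7): e=[-6,-8,30] → .
    (1,4)@(3, 9): e=[6,8,2] → X
    (2,4)@(5, 9): e=[-2,-8,26] → .
    (1,5)@(3, 11): e=[10,8,-2] → .
  covered (2 px):
    . . . .
    . . . .
    . . . .
    . X . .
    . X . .
    . . . .
    . . . .
    . . . .
    . . . .

Answer: [12,52,8]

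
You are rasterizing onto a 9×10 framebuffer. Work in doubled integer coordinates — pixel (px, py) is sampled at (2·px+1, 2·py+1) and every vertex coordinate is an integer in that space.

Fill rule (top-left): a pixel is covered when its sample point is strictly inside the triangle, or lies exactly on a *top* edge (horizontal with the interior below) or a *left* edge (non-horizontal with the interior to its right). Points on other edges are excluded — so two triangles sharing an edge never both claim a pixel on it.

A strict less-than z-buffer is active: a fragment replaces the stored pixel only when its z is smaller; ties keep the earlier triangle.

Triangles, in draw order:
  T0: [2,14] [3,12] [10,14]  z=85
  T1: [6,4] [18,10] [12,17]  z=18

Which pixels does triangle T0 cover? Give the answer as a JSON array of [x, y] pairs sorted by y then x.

T0:
  2·area = 16
  edge (2, 14)→(3, 12): d=(1,-2) top-left  bias=+0
  edge (3, 12)→(10, 14): d=(7,2) right/bottom  bias=-1
  edge (10, 14)→(2, 14): d=(-8,0) right/bottom  bias=-1
    (1,6)@(3, 13): e=[1,7,8] → X
    (2,6)@(5, 13): e=[5,3,8] → X
    (3,6)@(7, 13): e=[9,-1,8] → .
    (1,7)@(3, 15): e=[3,21,-8] → .
    (2,7)@(5, 15): e=[7,17,-8] → .
  covered (2 px):
    . . . . . . . . .
    . . . . . . . . .
    . . . . . . . . .
    . . . . . . . . .
    . . . . . . . . .
    . . . . . . . . .
    . X X . . . . . .
    . . . . . . . . .
    . . . . . . . . .
    . . . . . . . . .
T1:
  2·area = 120
  edge (6, 4)→(18, 10): d=(12,6) right/bottom  bias=-1
  edge (18, 10)→(12, 17): d=(-6,7) right/bottom  bias=-1
  edge (12, 17)→(6, 4): d=(-6,-13) top-left  bias=+0
    (3,2)@(7, 5): e=[6,107,7] → X
    (4,2)@(9, 5): e=[-6,93,33] → .
    (3,3)@(7, 7): e=[30,95,-5] → .
    (4,3)@(9, 7): e=[18,81,21] → X
    (5,3)@(11, 7): e=[6,67,47] → X
    (6,3)@(13, 7): e=[-6,53,73] → .
    (4,4)@(9, 9): e=[42,69,9] → X
    (6,4)@(13, 9): e=[18,41,61] → X
    (7,4)@(15, 9): e=[6,27,87] → X
    (8,4)@(17, 9): e=[-6,13,113] → .
    (4,5)@(9, 11): e=[66,57,-3] → .
    (5,5)@(11, 11): e=[54,43,23] → X
  covered (15 px):
    . . . . . . . . .
    . . . . . . . . .
    . . . X . . . . .
    . . . . X X . . .
    . . . . X X X X .
    . . . . . X X X X
    . . . . . X X X .
    . . . . . . X . .
    . . . . . . . . .
    . . . . . . . . .

Final: [[1,6],[2,6]]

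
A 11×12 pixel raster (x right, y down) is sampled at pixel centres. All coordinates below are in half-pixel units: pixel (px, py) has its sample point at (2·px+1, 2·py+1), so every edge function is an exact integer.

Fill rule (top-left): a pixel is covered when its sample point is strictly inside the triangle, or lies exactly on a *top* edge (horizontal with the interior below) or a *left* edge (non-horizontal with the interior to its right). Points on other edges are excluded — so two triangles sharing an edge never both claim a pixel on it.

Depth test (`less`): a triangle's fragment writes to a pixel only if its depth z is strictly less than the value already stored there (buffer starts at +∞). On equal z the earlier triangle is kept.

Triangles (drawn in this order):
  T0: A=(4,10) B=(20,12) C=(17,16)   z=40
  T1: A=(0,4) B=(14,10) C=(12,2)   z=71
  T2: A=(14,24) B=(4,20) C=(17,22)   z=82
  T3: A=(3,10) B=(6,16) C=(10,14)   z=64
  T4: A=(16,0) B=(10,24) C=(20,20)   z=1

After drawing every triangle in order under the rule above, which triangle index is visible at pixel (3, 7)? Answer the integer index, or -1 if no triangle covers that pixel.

T0:
  2·area = 70
  edge (4, 10)→(20, 12): d=(16,2) right/bottom  bias=-1
  edge (20, 12)→(17, 16): d=(-3,4) right/bottom  bias=-1
  edge (17, 16)→(4, 10): d=(-13,-6) top-left  bias=+0
    (3,5)@(7, 11): e=[10,55,5] → █
    (4,5)@(9, 11): e=[6,47,17] → █
    (5,5)@(11, 11): e=[2,39,29] → █
    (6,5)@(13, 11): e=[-2,31,41] → ·
    (3,6)@(7, 13): e=[42,49,-21] → ·
    (4,6)@(9, 13): e=[38,41,-9] → ·
    (5,6)@(11, 13): e=[34,33,3] → █
    (6,6)@(13, 13): e=[30,25,15] → █
    (7,6)@(15, 13): e=[26,17,27] → █
    (8,6)@(17, 13): e=[22,9,39] → █
    (9,6)@(19, 13): e=[18,1,51] → █
    (10,6)@(21, 13): e=[14,-7,63] → ·
  covered (10 px):
    · · · · · · · · · · ·
    · · · · · · · · · · ·
    · · · · · · · · · · ·
    · · · · · · · · · · ·
    · · · · · · · · · · ·
    · · · █ █ █ · · · · ·
    · · · · · █ █ █ █ █ ·
    · · · · · · · █ █ · ·
    · · · · · · · · · · ·
    · · · · · · · · · · ·
    · · · · · · · · · · ·
    · · · · · · · · · · ·
T1:
  2·area = 100  (B↔C swapped to make it positive)
  edge (0, 4)→(12, 2): d=(12,-2) top-left  bias=+0
  edge (12, 2)→(14, 10): d=(2,8) right/bottom  bias=-1
  edge (14, 10)→(0, 4): d=(-14,-6) top-left  bias=+0
    (3,1)@(7, 3): e=[2,42,56] → █
    (4,1)@(9, 3): e=[6,26,68] → █
    (5,1)@(11, 3): e=[10,10,80] → █
    (6,1)@(13, 3): e=[14,-6,92] → ·
    (1,2)@(3, 5): e=[18,78,4] → █
    (2,2)@(5, 5): e=[22,62,16] → █
    (6,2)@(13, 5): e=[38,-2,64] → ·
    (1,3)@(3, 7): e=[42,82,-24] → ·
    (2,3)@(5, 7): e=[46,66,-12] → ·
    (3,3)@(7, 7): e=[50,50,0] → █  [on edge]
    (6,3)@(13, 7): e=[62,2,36] → █
    (7,3)@(15, 7): e=[66,-14,48] → ·
    (10,6)@(21, 13): e=[150,-50,0] → ·  [on edge]
  covered (13 px):
    · · · · · · · · · · ·
    · · · █ █ █ · · · · ·
    · █ █ █ █ █ · · · · ·
    · · · █ █ █ █ · · · ·
    · · · · · · █ · · · ·
    · · · · · · · · · · ·
    · · · · · · · · · · ·
    · · · · · · · · · · ·
    · · · · · · · · · · ·
    · · · · · · · · · · ·
    · · · · · · · · · · ·
    · · · · · · · · · · ·
T2:
  2·area = 32
  edge (14, 24)→(4, 20): d=(-10,-4) top-left  bias=+0
  edge (4, 20)→(17, 22): d=(13,2) right/bottom  bias=-1
  edge (17, 22)→(14, 24): d=(-3,2) right/bottom  bias=-1
    (3,10)@(7, 21): e=[2,7,23] → █
    (4,10)@(9, 21): e=[10,3,19] → █
    (5,10)@(11, 21): e=[18,-1,15] → ·
    (3,11)@(7, 23): e=[-18,33,17] → ·
    (4,11)@(9, 23): e=[-10,29,13] → ·
    (6,11)@(13, 23): e=[6,21,5] → █
    (7,11)@(15, 23): e=[14,17,1] → █
    (8,11)@(17, 23): e=[22,13,-3] → ·
  covered (4 px):
    · · · · · · · · · · ·
    · · · · · · · · · · ·
    · · · · · · · · · · ·
    · · · · · · · · · · ·
    · · · · · · · · · · ·
    · · · · · · · · · · ·
    · · · · · · · · · · ·
    · · · · · · · · · · ·
    · · · · · · · · · · ·
    · · · · · · · · · · ·
    · · · █ █ · · · · · ·
    · · · · · · █ █ · · ·
T3:
  2·area = 30  (B↔C swapped to make it positive)
  edge (3, 10)→(10, 14): d=(7,4) right/bottom  bias=-1
  edge (10, 14)→(6, 16): d=(-4,2) right/bottom  bias=-1
  edge (6, 16)→(3, 10): d=(-3,-6) top-left  bias=+0
    (2,6)@(5, 13): e=[13,14,3] → █
    (3,6)@(7, 13): e=[5,10,15] → █
    (4,6)@(9, 13): e=[-3,6,27] → ·
    (2,7)@(5, 15): e=[27,6,-3] → ·
    (3,7)@(7, 15): e=[19,2,9] → █
    (4,7)@(9, 15): e=[11,-2,21] → ·
    (3,8)@(7, 17): e=[33,-6,3] → ·
  covered (3 px):
    · · · · · · · · · · ·
    · · · · · · · · · · ·
    · · · · · · · · · · ·
    · · · · · · · · · · ·
    · · · · · · · · · · ·
    · · · · · · · · · · ·
    · · █ █ · · · · · · ·
    · · · █ · · · · · · ·
    · · · · · · · · · · ·
    · · · · · · · · · · ·
    · · · · · · · · · · ·
    · · · · · · · · · · ·
T4:
  2·area = 216  (B↔C swapped to make it positive)
  edge (16, 0)→(20, 20): d=(4,20) right/bottom  bias=-1
  edge (20, 20)→(10, 24): d=(-10,4) right/bottom  bias=-1
  edge (10, 24)→(16, 0): d=(6,-24) top-left  bias=+0
    (7,2)@(15, 5): e=[40,170,6] → █
    (8,2)@(17, 5): e=[0,162,54] → ·  [on edge]
    (7,3)@(15, 7): e=[48,150,18] → █
    (8,3)@(17, 7): e=[8,142,66] → █
    (9,3)@(19, 7): e=[-32,134,114] → ·
    (7,4)@(15, 9): e=[56,130,30] → █
    (9,4)@(19, 9): e=[-24,114,126] → ·
    (7,5)@(15, 11): e=[64,110,42] → █
    (9,5)@(19, 11): e=[-16,94,138] → ·
    (6,6)@(13, 13): e=[112,98,6] → █
    (9,6)@(19, 13): e=[-8,74,150] → ·
    (6,7)@(13, 15): e=[120,78,18] → █
    (9,7)@(19, 15): e=[0,54,162] → ·  [on edge]
  covered (26 px):
    · · · · · · · · · · ·
    · · · · · · · · · · ·
    · · · · · · · █ · · ·
    · · · · · · · █ █ · ·
    · · · · · · · █ █ · ·
    · · · · · · · █ █ · ·
    · · · · · · █ █ █ · ·
    · · · · · · █ █ █ · ·
    · · · · · · █ █ █ █ ·
    · · · · · · █ █ █ █ ·
    · · · · · █ █ █ █ · ·
    · · · · · █ · · · · ·

Z-buffer (winner per pixel, '.' = empty):
  . . . . . . . . . . .
  . . . 1 1 1 . . . . .
  . 1 1 1 1 1 . 4 . . .
  . . . 1 1 1 1 4 4 . .
  . . . . . . 1 4 4 . .
  . . . 0 0 0 . 4 4 . .
  . . 3 3 . 0 4 4 4 0 .
  . . . 3 . . 4 4 4 . .
  . . . . . . 4 4 4 4 .
  . . . . . . 4 4 4 4 .
  . . . 2 2 4 4 4 4 . .
  . . . . . 4 2 2 . . .

Final: 3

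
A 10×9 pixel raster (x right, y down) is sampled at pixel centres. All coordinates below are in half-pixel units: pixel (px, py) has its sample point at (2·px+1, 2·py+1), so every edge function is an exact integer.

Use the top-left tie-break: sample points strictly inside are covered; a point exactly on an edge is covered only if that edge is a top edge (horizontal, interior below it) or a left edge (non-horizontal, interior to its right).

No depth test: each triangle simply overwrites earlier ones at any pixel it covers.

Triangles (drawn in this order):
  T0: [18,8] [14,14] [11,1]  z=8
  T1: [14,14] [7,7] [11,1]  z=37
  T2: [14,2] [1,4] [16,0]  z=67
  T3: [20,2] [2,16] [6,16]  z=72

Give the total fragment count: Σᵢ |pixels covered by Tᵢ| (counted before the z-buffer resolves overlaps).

T0:
  2·area = 70
  edge (18, 8)→(14, 14): d=(-4,6) right/bottom  bias=-1
  edge (14, 14)→(11, 1): d=(-3,-13) top-left  bias=+0
  edge (11, 1)→(18, 8): d=(7,7) right/bottom  bias=-1
    (5,0)@(11, 1): e=[70,0,0] → ·  [on edge]
    (6,1)@(13, 3): e=[50,20,0] → ·  [on edge]
    (6,2)@(13, 5): e=[42,14,14] → #
    (7,2)@(15, 5): e=[30,40,0] → ·  [on edge]
    (6,3)@(13, 7): e=[34,8,28] → #
    (7,3)@(15, 7): e=[22,34,14] → #
    (8,3)@(17, 7): e=[10,60,0] → ·  [on edge]
    (6,4)@(13, 9): e=[26,2,42] → #
    (8,4)@(17, 9): e=[2,54,14] → #
    (9,4)@(19, 9): e=[-10,80,0] → ·  [on edge]
    (6,5)@(13, 11): e=[18,-4,56] → ·
    (7,5)@(15, 11): e=[6,22,42] → #
  covered (7 px):
    · · · · · · · · · ·
    · · · · · · · · · ·
    · · · · · · # · · ·
    · · · · · · # # · ·
    · · · · · · # # # ·
    · · · · · · · # · ·
    · · · · · · · · · ·
    · · · · · · · · · ·
    · · · · · · · · · ·
T1:
  2·area = 70
  edge (14, 14)→(7, 7): d=(-7,-7) top-left  bias=+0
  edge (7, 7)→(11, 1): d=(4,-6) top-left  bias=+0
  edge (11, 1)→(14, 14): d=(3,13) right/bottom  bias=-1
    (0,0)@(1, 1): e=[0,-60,130] → ·  [on edge]
    (5,0)@(11, 1): e=[70,0,0] → ·  [on edge]
    (1,1)@(3, 3): e=[0,-40,110] → ·  [on edge]
    (5,1)@(11, 3): e=[56,8,6] → #
    (6,1)@(13, 3): e=[70,20,-20] → ·
    (2,2)@(5, 5): e=[0,-20,90] → ·  [on edge]
    (4,2)@(9, 5): e=[28,4,38] → #
    (6,2)@(13, 5): e=[56,28,-14] → ·
    (3,3)@(7, 7): e=[0,0,70] → #  [on edge]
    (6,3)@(13, 7): e=[42,36,-8] → ·
    (3,4)@(7, 9): e=[-14,8,76] → ·
    (4,4)@(9, 9): e=[0,20,50] → #  [on edge]
    (5,5)@(11, 11): e=[0,40,30] → #  [on edge]
    (1,6)@(3, 13): e=[-70,0,140] → ·  [on edge]
    (6,6)@(13, 13): e=[0,60,10] → #  [on edge]
    (7,7)@(15, 15): e=[0,80,-10] → ·  [on edge]
    (8,8)@(17, 17): e=[0,100,-30] → ·  [on edge]
  covered (11 px):
    · · · · · · · · · ·
    · · · · · # · · · ·
    · · · · # # · · · ·
    · · · # # # · · · ·
    · · · · # # · · · ·
    · · · · · # # · · ·
    · · · · · · # · · ·
    · · · · · · · · · ·
    · · · · · · · · · ·
T2:
  2·area = 22
  edge (14, 2)→(1, 4): d=(-13,2) right/bottom  bias=-1
  edge (1, 4)→(16, 0): d=(15,-4) top-left  bias=+0
  edge (16, 0)→(14, 2): d=(-2,2) right/bottom  bias=-1
    (6,0)@(13, 1): e=[15,3,4] → #
    (7,0)@(15, 1): e=[11,11,0] → ·  [on edge]
    (2,1)@(5, 3): e=[5,1,16] → #
    (3,1)@(7, 3): e=[1,9,12] → #
    (4,1)@(9, 3): e=[-3,17,8] → ·
    (6,1)@(13, 3): e=[-11,33,0] → ·  [on edge]
    (2,2)@(5, 5): e=[-21,31,12] → ·
    (3,2)@(7, 5): e=[-25,39,8] → ·
    (5,2)@(11, 5): e=[-33,55,0] → ·  [on edge]
    (4,3)@(9, 7): e=[-55,77,0] → ·  [on edge]
    (3,4)@(7, 9): e=[-77,99,0] → ·  [on edge]
    (2,5)@(5, 11): e=[-99,121,0] → ·  [on edge]
    (1,6)@(3, 13): e=[-121,143,0] → ·  [on edge]
    (0,7)@(1, 15): e=[-143,165,0] → ·  [on edge]
  covered (3 px):
    · · · · · · # · · ·
    · · # # · · · · · ·
    · · · · · · · · · ·
    · · · · · · · · · ·
    · · · · · · · · · ·
    · · · · · · · · · ·
    · · · · · · · · · ·
    · · · · · · · · · ·
    · · · · · · · · · ·
T3:
  2·area = 56  (B↔C swapped to make it positive)
  edge (20, 2)→(6, 16): d=(-14,14) right/bottom  bias=-1
  edge (6, 16)→(2, 16): d=(-4,0) right/bottom  bias=-1
  edge (2, 16)→(20, 2): d=(18,-14) top-left  bias=+0
    (9,1)@(19, 3): e=[0,52,4] → ·  [on edge]
    (8,2)@(17, 5): e=[0,44,12] → ·  [on edge]
    (7,3)@(15, 7): e=[0,36,20] → ·  [on edge]
    (5,4)@(11, 9): e=[28,28,0] → #  [on edge]
    (6,4)@(13, 9): e=[0,28,28] → ·  [on edge]
    (4,5)@(9, 11): e=[28,20,8] → #
    (5,5)@(11, 11): e=[0,20,36] → ·  [on edge]
    (3,6)@(7, 13): e=[28,12,16] → #
    (4,6)@(9, 13): e=[0,12,44] → ·  [on edge]
    (2,7)@(5, 15): e=[28,4,24] → #
    (3,7)@(7, 15): e=[0,4,52] → ·  [on edge]
    (2,8)@(5, 17): e=[0,-4,60] → ·  [on edge]
  covered (4 px):
    · · · · · · · · · ·
    · · · · · · · · · ·
    · · · · · · · · · ·
    · · · · · · · · · ·
    · · · · · # · · · ·
    · · · · # · · · · ·
    · · · # · · · · · ·
    · · # · · · · · · ·
    · · · · · · · · · ·

Final: 25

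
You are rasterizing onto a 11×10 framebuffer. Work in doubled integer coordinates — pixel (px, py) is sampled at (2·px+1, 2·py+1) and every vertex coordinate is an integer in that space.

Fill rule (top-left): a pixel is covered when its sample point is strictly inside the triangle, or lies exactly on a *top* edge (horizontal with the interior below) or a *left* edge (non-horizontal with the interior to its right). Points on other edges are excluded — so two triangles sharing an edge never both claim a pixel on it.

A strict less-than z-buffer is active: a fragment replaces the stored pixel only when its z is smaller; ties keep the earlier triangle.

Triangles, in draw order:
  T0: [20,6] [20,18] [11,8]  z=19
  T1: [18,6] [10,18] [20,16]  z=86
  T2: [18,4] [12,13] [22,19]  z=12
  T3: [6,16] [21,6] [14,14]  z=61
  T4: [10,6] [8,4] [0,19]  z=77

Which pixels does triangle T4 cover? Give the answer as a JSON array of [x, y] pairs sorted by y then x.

T0:
  2·area = 108
  edge (20, 6)→(20, 18): d=(0,12) right/bottom  bias=-1
  edge (20, 18)→(11, 8): d=(-9,-10) top-left  bias=+0
  edge (11, 8)→(20, 6): d=(9,-2) top-left  bias=+0
    (8,3)@(17, 7): e=[36,69,3] → █
    (9,3)@(19, 7): e=[12,89,7] → █
    (10,3)@(21, 7): e=[-12,109,11] → ·
    (6,4)@(13, 9): e=[84,11,13] → █
    (7,4)@(15, 9): e=[60,31,17] → █
    (10,4)@(21, 9): e=[-12,91,29] → ·
    (6,5)@(13, 11): e=[84,-7,31] → ·
    (7,5)@(15, 11): e=[60,13,35] → █
    (10,5)@(21, 11): e=[-12,73,47] → ·
    (7,6)@(15, 13): e=[60,-5,53] → ·
    (8,6)@(17, 13): e=[36,15,57] → █
    (10,6)@(21, 13): e=[-12,55,65] → ·
  covered (12 px):
    · · · · · · · · · · ·
    · · · · · · · · · · ·
    · · · · · · · · · · ·
    · · · · · · · · █ █ ·
    · · · · · · █ █ █ █ ·
    · · · · · · · █ █ █ ·
    · · · · · · · · █ █ ·
    · · · · · · · · · █ ·
    · · · · · · · · · · ·
    · · · · · · · · · · ·
T1:
  2·area = 104  (B↔C swapped to make it positive)
  edge (18, 6)→(20, 16): d=(2,10) right/bottom  bias=-1
  edge (20, 16)→(10, 18): d=(-10,2) right/bottom  bias=-1
  edge (10, 18)→(18, 6): d=(8,-12) top-left  bias=+0
    (8,0)@(17, 1): e=[0,156,-52] → ·  [on edge]
    (8,4)@(17, 9): e=[16,76,12] → █
    (9,4)@(19, 9): e=[-4,72,36] → ·
    (7,5)@(15, 11): e=[40,60,4] → █
    (9,5)@(19, 11): e=[0,52,52] → ·  [on edge]
    (7,6)@(15, 13): e=[44,40,20] → █
    (9,6)@(19, 13): e=[4,32,68] → █
    (10,6)@(21, 13): e=[-16,28,92] → ·
    (6,7)@(13, 15): e=[68,24,12] → █
    (10,7)@(21, 15): e=[-12,8,108] → ·
    (5,8)@(11, 17): e=[92,8,4] → █
    (7,8)@(15, 17): e=[52,0,52] → ·  [on edge]
    (2,9)@(5, 19): e=[156,0,-52] → ·  [on edge]
  covered (12 px):
    · · · · · · · · · · ·
    · · · · · · · · · · ·
    · · · · · · · · · · ·
    · · · · · · · · · · ·
    · · · · · · · · █ · ·
    · · · · · · · █ █ · ·
    · · · · · · · █ █ █ ·
    · · · · · · █ █ █ █ ·
    · · · · · █ █ · · · ·
    · · · · · · · · · · ·
T2:
  2·area = 126  (B↔C swapped to make it positive)
  edge (18, 4)→(22, 19): d=(4,15) right/bottom  bias=-1
  edge (22, 19)→(12, 13): d=(-10,-6) top-left  bias=+0
  edge (12, 13)→(18, 4): d=(6,-9) top-left  bias=+0
    (8,3)@(17, 7): e=[27,90,9] → █
    (9,3)@(19, 7): e=[-3,102,27] → ·
    (7,4)@(15, 9): e=[65,58,3] → █
    (9,4)@(19, 9): e=[5,82,39] → █
    (10,4)@(21, 9): e=[-25,94,57] → ·
    (7,5)@(15, 11): e=[73,38,15] → █
    (10,5)@(21, 11): e=[-17,74,69] → ·
    (6,6)@(13, 13): e=[111,6,9] → █
    (10,6)@(21, 13): e=[-9,54,81] → ·
    (6,7)@(13, 15): e=[119,-14,21] → ·
    (7,7)@(15, 15): e=[89,-2,39] → ·
    (8,7)@(17, 15): e=[59,10,57] → █
  covered (15 px):
    · · · · · · · · · · ·
    · · · · · · · · · · ·
    · · · · · · · · · · ·
    · · · · · · · · █ · ·
    · · · · · · · █ █ █ ·
    · · · · · · · █ █ █ ·
    · · · · · · █ █ █ █ ·
    · · · · · · · · █ █ ·
    · · · · · · · · · █ █
    · · · · · · · · · · ·
T3:
  2·area = 50
  edge (6, 16)→(21, 6): d=(15,-10) top-left  bias=+0
  edge (21, 6)→(14, 14): d=(-7,8) right/bottom  bias=-1
  edge (14, 14)→(6, 16): d=(-8,2) right/bottom  bias=-1
    (8,4)@(17, 9): e=[5,11,34] → █
    (9,4)@(19, 9): e=[25,-5,30] → ·
    (7,5)@(15, 11): e=[15,13,22] → █
    (8,5)@(17, 11): e=[35,-3,18] → ·
    (5,6)@(11, 13): e=[5,31,14] → █
    (6,6)@(13, 13): e=[25,15,10] → █
    (7,6)@(15, 13): e=[45,-1,6] → ·
    (4,7)@(9, 15): e=[15,33,2] → █
    (5,7)@(11, 15): e=[35,17,-2] → ·
    (6,7)@(13, 15): e=[55,1,-6] → ·
    (4,8)@(9, 17): e=[45,19,-14] → ·
  covered (5 px):
    · · · · · · · · · · ·
    · · · · · · · · · · ·
    · · · · · · · · · · ·
    · · · · · · · · · · ·
    · · · · · · · · █ · ·
    · · · · · · · █ · · ·
    · · · · · █ █ · · · ·
    · · · · █ · · · · · ·
    · · · · · · · · · · ·
    · · · · · · · · · · ·
T4:
  2·area = 46  (B↔C swapped to make it positive)
  edge (10, 6)→(0, 19): d=(-10,13) right/bottom  bias=-1
  edge (0, 19)→(8, 4): d=(8,-15) top-left  bias=+0
  edge (8, 4)→(10, 6): d=(2,2) right/bottom  bias=-1
    (2,0)@(5, 1): e=[115,-69,0] → ·  [on edge]
    (3,1)@(7, 3): e=[69,-23,0] → ·  [on edge]
    (4,2)@(9, 5): e=[23,23,0] → ·  [on edge]
    (3,3)@(7, 7): e=[29,9,8] → █
    (4,3)@(9, 7): e=[3,39,4] → █
    (5,3)@(11, 7): e=[-23,69,0] → ·  [on edge]
    (3,4)@(7, 9): e=[9,25,12] → █
    (4,4)@(9, 9): e=[-17,55,8] → ·
    (6,4)@(13, 9): e=[-69,115,0] → ·  [on edge]
    (2,5)@(5, 11): e=[15,11,20] → █
    (3,5)@(7, 11): e=[-11,41,16] → ·
    (7,5)@(15, 11): e=[-115,161,0] → ·  [on edge]
    (8,6)@(17, 13): e=[-161,207,0] → ·  [on edge]
    (9,7)@(19, 15): e=[-207,253,0] → ·  [on edge]
    (10,8)@(21, 17): e=[-253,299,0] → ·  [on edge]
  covered (5 px):
    · · · · · · · · · · ·
    · · · · · · · · · · ·
    · · · · · · · · · · ·
    · · · █ █ · · · · · ·
    · · · █ · · · · · · ·
    · · █ · · · · · · · ·
    · · · · · · · · · · ·
    · █ · · · · · · · · ·
    · · · · · · · · · · ·
    · · · · · · · · · · ·

Answer: [[3,3],[4,3],[3,4],[2,5],[1,7]]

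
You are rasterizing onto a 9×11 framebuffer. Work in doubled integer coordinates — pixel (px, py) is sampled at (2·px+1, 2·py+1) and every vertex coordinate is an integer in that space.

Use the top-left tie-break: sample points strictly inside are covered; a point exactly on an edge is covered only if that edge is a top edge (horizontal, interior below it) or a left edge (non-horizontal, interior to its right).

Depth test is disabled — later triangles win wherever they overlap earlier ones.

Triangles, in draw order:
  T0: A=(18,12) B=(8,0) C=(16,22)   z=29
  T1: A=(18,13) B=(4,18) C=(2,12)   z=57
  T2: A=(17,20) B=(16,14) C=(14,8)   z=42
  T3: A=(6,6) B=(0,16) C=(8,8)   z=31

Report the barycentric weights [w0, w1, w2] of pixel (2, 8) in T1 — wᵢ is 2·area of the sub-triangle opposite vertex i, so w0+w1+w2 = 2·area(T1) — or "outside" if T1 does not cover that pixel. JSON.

T0:
  2·area = 124  (B↔C swapped to make it positive)
  edge (18, 12)→(16, 22): d=(-2,10) right/bottom  bias=-1
  edge (16, 22)→(8, 0): d=(-8,-22) top-left  bias=+0
  edge (8, 0)→(18, 12): d=(10,12) right/bottom  bias=-1
    (5,2)@(11, 5): e=[84,26,14] → █
    (6,2)@(13, 5): e=[64,70,-10] → ·
    (5,3)@(11, 7): e=[80,10,34] → █
    (6,3)@(13, 7): e=[60,54,10] → █
    (7,3)@(15, 7): e=[40,98,-14] → ·
    (5,4)@(11, 9): e=[76,-6,54] → ·
    (6,4)@(13, 9): e=[56,38,30] → █
    (7,4)@(15, 9): e=[36,82,6] → █
    (8,4)@(17, 9): e=[16,126,-18] → ·
    (6,5)@(13, 11): e=[52,22,50] → █
    (8,5)@(17, 11): e=[12,110,2] → █
    (6,6)@(13, 13): e=[48,6,70] → █
    (8,8)@(17, 17): e=[0,62,62] → ·  [on edge]
  covered (15 px):
    · · · · · · · · ·
    · · · · · · · · ·
    · · · · · █ · · ·
    · · · · · █ █ · ·
    · · · · · · █ █ ·
    · · · · · · █ █ █
    · · · · · · █ █ █
    · · · · · · · █ █
    · · · · · · · █ ·
    · · · · · · · █ ·
    · · · · · · · · ·
T1:
  2·area = 94
  edge (18, 13)→(4, 18): d=(-14,5) right/bottom  bias=-1
  edge (4, 18)→(2, 12): d=(-2,-6) top-left  bias=+0
  edge (2, 12)→(18, 13): d=(16,1) right/bottom  bias=-1
    (0,4)@(1, 9): e=[141,0,-47] → ·  [on edge]
    (1,6)@(3, 13): e=[75,4,15] → █
    (2,6)@(5, 13): e=[65,16,13] → █
    (3,6)@(7, 13): e=[55,28,11] → █
    (4,6)@(9, 13): e=[45,40,9] → █
    (5,6)@(11, 13): e=[35,52,7] → █
    (6,6)@(13, 13): e=[25,64,5] → █
    (7,6)@(15, 13): e=[15,76,3] → █
    (8,6)@(17, 13): e=[5,88,1] → █
    (1,7)@(3, 15): e=[47,0,47] → █  [on edge]
    (6,7)@(13, 15): e=[-3,60,37] → ·
    (7,7)@(15, 15): e=[-13,72,35] → ·
    (2,10)@(5, 21): e=[-47,0,141] → ·  [on edge]
  covered (14 px):
    · · · · · · · · ·
    · · · · · · · · ·
    · · · · · · · · ·
    · · · · · · · · ·
    · · · · · · · · ·
    · · · · · · · · ·
    · █ █ █ █ █ █ █ █
    · █ █ █ █ █ · · ·
    · · █ · · · · · ·
    · · · · · · · · ·
    · · · · · · · · ·
T2:
  2·area = 6  (B↔C swapped to make it positive)
  edge (17, 20)→(14, 8): d=(-3,-12) top-left  bias=+0
  edge (14, 8)→(16, 14): d=(2,6) right/bottom  bias=-1
  edge (16, 14)→(17, 20): d=(1,6) right/bottom  bias=-1
    (6,2)@(13, 5): e=[-3,0,9] → ·  [on edge]
    (7,5)@(15, 11): e=[3,0,3] → ·  [on edge]
    (8,8)@(17, 17): e=[9,0,-3] → ·  [on edge]
  covered (0 px):
    · · · · · · · · ·
    · · · · · · · · ·
    · · · · · · · · ·
    · · · · · · · · ·
    · · · · · · · · ·
    · · · · · · · · ·
    · · · · · · · · ·
    · · · · · · · · ·
    · · · · · · · · ·
    · · · · · · · · ·
    · · · · · · · · ·
T3:
  2·area = 32  (B↔C swapped to make it positive)
  edge (6, 6)→(8, 8): d=(2,2) right/bottom  bias=-1
  edge (8, 8)→(0, 16): d=(-8,8) right/bottom  bias=-1
  edge (0, 16)→(6, 6): d=(6,-10) top-left  bias=+0
    (0,0)@(1, 1): e=[0,112,-80] → ·  [on edge]
    (4,0)@(9, 1): e=[-16,48,0] → ·  [on edge]
    (7,0)@(15, 1): e=[-28,0,60] → ·  [on edge]
    (1,1)@(3, 3): e=[0,80,-48] → ·  [on edge]
    (6,1)@(13, 3): e=[-20,0,52] → ·  [on edge]
    (2,2)@(5, 5): e=[0,48,-16] → ·  [on edge]
    (5,2)@(11, 5): e=[-12,0,44] → ·  [on edge]
    (3,3)@(7, 7): e=[0,16,16] → ·  [on edge]
    (4,3)@(9, 7): e=[-4,0,36] → ·  [on edge]
    (2,4)@(5, 9): e=[8,16,8] → █
    (3,4)@(7, 9): e=[4,0,28] → ·  [on edge]
    (4,4)@(9, 9): e=[0,-16,48] → ·  [on edge]
    (1,5)@(3, 11): e=[16,16,0] → █  [on edge]
    (2,5)@(5, 11): e=[12,0,20] → ·  [on edge]
    (5,5)@(11, 11): e=[0,-48,80] → ·  [on edge]
    (1,6)@(3, 13): e=[20,0,12] → ·  [on edge]
    (6,6)@(13, 13): e=[0,-80,112] → ·  [on edge]
    (0,7)@(1, 15): e=[28,0,4] → ·  [on edge]
    (7,7)@(15, 15): e=[0,-112,144] → ·  [on edge]
    (8,8)@(17, 17): e=[0,-144,176] → ·  [on edge]
  covered (2 px):
    · · · · · · · · ·
    · · · · · · · · ·
    · · · · · · · · ·
    · · · · · · · · ·
    · · █ · · · · · ·
    · █ · · · · · · ·
    · · · · · · · · ·
    · · · · · · · · ·
    · · · · · · · · ·
    · · · · · · · · ·
    · · · · · · · · ·

Final: [8,77,9]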